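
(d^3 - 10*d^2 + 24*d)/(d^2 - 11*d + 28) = d*(d - 6)/(d - 7)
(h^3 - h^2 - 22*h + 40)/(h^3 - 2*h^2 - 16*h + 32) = (h + 5)/(h + 4)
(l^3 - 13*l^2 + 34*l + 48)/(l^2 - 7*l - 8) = l - 6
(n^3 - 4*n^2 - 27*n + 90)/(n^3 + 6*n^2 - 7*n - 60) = (n - 6)/(n + 4)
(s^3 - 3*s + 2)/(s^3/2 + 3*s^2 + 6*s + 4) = 2*(s^2 - 2*s + 1)/(s^2 + 4*s + 4)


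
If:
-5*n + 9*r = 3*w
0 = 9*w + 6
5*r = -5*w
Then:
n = 8/5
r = 2/3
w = -2/3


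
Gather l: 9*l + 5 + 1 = 9*l + 6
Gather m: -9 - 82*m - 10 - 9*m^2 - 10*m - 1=-9*m^2 - 92*m - 20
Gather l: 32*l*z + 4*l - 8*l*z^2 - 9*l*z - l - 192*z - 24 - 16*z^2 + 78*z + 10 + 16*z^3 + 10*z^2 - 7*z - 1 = l*(-8*z^2 + 23*z + 3) + 16*z^3 - 6*z^2 - 121*z - 15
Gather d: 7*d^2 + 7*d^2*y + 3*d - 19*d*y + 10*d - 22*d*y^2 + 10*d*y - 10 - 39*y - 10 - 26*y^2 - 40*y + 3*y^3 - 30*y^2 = d^2*(7*y + 7) + d*(-22*y^2 - 9*y + 13) + 3*y^3 - 56*y^2 - 79*y - 20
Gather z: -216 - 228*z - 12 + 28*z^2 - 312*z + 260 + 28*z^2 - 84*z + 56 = 56*z^2 - 624*z + 88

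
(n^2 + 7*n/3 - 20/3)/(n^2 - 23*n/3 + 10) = (n + 4)/(n - 6)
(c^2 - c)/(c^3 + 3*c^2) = (c - 1)/(c*(c + 3))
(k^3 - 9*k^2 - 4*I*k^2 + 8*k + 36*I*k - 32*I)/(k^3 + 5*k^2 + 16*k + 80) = (k^2 - 9*k + 8)/(k^2 + k*(5 + 4*I) + 20*I)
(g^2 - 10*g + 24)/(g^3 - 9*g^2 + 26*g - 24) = (g - 6)/(g^2 - 5*g + 6)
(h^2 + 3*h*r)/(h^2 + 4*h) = (h + 3*r)/(h + 4)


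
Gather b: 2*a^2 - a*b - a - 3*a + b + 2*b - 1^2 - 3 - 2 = 2*a^2 - 4*a + b*(3 - a) - 6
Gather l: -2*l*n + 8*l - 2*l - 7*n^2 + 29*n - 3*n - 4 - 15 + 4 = l*(6 - 2*n) - 7*n^2 + 26*n - 15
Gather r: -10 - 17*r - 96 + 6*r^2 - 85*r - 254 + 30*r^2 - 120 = 36*r^2 - 102*r - 480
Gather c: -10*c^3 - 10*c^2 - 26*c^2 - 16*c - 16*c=-10*c^3 - 36*c^2 - 32*c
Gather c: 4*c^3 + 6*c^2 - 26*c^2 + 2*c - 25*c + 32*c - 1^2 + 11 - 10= 4*c^3 - 20*c^2 + 9*c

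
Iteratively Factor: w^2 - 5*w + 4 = (w - 4)*(w - 1)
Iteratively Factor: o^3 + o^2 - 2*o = (o + 2)*(o^2 - o) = (o - 1)*(o + 2)*(o)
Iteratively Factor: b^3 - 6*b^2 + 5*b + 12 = (b - 3)*(b^2 - 3*b - 4) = (b - 4)*(b - 3)*(b + 1)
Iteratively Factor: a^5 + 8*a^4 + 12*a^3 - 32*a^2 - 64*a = (a)*(a^4 + 8*a^3 + 12*a^2 - 32*a - 64) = a*(a + 4)*(a^3 + 4*a^2 - 4*a - 16) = a*(a + 4)^2*(a^2 - 4) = a*(a + 2)*(a + 4)^2*(a - 2)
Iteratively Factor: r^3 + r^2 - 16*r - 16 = (r + 4)*(r^2 - 3*r - 4) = (r - 4)*(r + 4)*(r + 1)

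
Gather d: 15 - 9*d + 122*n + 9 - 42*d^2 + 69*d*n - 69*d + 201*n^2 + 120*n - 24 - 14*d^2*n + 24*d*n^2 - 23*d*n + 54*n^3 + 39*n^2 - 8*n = d^2*(-14*n - 42) + d*(24*n^2 + 46*n - 78) + 54*n^3 + 240*n^2 + 234*n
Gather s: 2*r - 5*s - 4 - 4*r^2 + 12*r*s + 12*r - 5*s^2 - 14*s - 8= -4*r^2 + 14*r - 5*s^2 + s*(12*r - 19) - 12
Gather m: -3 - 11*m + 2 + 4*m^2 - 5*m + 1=4*m^2 - 16*m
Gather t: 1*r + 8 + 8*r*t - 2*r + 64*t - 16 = -r + t*(8*r + 64) - 8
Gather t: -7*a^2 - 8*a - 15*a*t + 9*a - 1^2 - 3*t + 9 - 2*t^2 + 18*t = -7*a^2 + a - 2*t^2 + t*(15 - 15*a) + 8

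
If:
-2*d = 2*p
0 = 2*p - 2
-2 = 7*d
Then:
No Solution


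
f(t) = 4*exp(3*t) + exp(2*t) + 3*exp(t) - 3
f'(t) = 12*exp(3*t) + 2*exp(2*t) + 3*exp(t)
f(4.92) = 10305178.30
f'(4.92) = 30895952.16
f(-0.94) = -1.44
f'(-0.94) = 2.19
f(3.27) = 73628.17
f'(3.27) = 220043.35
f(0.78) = 49.83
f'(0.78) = 140.64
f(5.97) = 240189221.88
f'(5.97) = 720412048.92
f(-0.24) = 1.93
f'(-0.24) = 9.44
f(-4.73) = -2.97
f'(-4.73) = 0.03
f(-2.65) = -2.78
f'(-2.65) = 0.23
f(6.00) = 262803838.63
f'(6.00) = 788246349.52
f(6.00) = 262803838.63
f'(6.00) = 788246349.52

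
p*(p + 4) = p^2 + 4*p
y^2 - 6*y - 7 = (y - 7)*(y + 1)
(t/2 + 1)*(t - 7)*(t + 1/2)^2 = t^4/2 - 2*t^3 - 75*t^2/8 - 61*t/8 - 7/4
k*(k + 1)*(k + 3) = k^3 + 4*k^2 + 3*k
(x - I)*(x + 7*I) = x^2 + 6*I*x + 7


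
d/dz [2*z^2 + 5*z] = 4*z + 5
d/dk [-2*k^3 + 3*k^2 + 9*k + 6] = -6*k^2 + 6*k + 9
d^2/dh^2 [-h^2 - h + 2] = -2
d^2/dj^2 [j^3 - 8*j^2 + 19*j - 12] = 6*j - 16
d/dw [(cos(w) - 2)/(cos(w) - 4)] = 2*sin(w)/(cos(w) - 4)^2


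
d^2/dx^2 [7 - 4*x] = 0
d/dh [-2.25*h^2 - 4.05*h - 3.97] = -4.5*h - 4.05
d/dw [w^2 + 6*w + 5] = 2*w + 6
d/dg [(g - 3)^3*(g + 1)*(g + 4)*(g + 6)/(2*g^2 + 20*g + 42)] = (2*g^7 + 28*g^6 + 65*g^5 - 471*g^4 - 1716*g^3 + 1782*g^2 + 9153*g + 405)/(g^4 + 20*g^3 + 142*g^2 + 420*g + 441)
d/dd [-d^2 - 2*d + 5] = -2*d - 2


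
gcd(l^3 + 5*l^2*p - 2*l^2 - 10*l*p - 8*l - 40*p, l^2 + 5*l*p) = l + 5*p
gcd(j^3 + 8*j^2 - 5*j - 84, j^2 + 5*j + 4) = j + 4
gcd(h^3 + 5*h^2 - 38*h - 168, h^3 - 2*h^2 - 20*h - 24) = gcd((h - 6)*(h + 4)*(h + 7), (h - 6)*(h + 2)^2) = h - 6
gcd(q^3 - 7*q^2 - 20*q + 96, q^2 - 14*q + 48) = q - 8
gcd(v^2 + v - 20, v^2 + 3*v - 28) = v - 4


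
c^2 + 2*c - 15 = (c - 3)*(c + 5)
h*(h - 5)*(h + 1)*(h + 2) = h^4 - 2*h^3 - 13*h^2 - 10*h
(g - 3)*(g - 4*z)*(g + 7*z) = g^3 + 3*g^2*z - 3*g^2 - 28*g*z^2 - 9*g*z + 84*z^2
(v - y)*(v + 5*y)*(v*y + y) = v^3*y + 4*v^2*y^2 + v^2*y - 5*v*y^3 + 4*v*y^2 - 5*y^3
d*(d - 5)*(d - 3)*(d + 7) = d^4 - d^3 - 41*d^2 + 105*d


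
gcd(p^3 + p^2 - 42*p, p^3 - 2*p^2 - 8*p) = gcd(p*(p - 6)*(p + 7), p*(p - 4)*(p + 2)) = p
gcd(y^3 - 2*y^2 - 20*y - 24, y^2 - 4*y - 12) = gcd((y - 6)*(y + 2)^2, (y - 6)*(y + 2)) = y^2 - 4*y - 12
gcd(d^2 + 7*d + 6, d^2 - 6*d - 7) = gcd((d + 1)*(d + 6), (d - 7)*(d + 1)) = d + 1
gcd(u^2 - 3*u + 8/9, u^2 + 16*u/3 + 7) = 1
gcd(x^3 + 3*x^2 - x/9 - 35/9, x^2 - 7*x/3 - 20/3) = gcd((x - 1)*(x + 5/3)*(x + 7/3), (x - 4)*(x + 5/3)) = x + 5/3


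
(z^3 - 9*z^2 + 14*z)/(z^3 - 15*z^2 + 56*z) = (z - 2)/(z - 8)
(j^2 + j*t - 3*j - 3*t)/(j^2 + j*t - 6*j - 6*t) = (j - 3)/(j - 6)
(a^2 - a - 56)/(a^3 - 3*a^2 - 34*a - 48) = (a + 7)/(a^2 + 5*a + 6)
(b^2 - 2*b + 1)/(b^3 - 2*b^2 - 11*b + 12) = (b - 1)/(b^2 - b - 12)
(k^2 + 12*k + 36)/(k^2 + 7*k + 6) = (k + 6)/(k + 1)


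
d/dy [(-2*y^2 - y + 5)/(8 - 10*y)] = (10*y^2 - 16*y + 21)/(2*(25*y^2 - 40*y + 16))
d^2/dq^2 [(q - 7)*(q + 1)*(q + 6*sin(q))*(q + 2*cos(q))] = -6*q^3*sin(q) - 2*q^3*cos(q) + 24*q^2*sin(q) - 24*q^2*sin(2*q) + 48*q^2*cos(q) + 12*q^2 + 126*q*sin(q) + 144*q*sin(2*q) - 118*q*cos(q) + 48*q*cos(2*q) - 36*q - 44*sin(q) + 180*sin(2*q) - 108*cos(q) - 144*cos(2*q) - 14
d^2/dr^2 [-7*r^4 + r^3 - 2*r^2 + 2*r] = -84*r^2 + 6*r - 4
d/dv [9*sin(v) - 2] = 9*cos(v)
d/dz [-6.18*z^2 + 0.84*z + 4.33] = 0.84 - 12.36*z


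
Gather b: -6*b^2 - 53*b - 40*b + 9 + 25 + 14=-6*b^2 - 93*b + 48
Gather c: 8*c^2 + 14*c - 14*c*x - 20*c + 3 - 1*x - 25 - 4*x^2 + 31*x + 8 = 8*c^2 + c*(-14*x - 6) - 4*x^2 + 30*x - 14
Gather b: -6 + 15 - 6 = 3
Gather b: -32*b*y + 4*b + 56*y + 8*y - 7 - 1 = b*(4 - 32*y) + 64*y - 8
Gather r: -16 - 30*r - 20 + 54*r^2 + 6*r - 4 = 54*r^2 - 24*r - 40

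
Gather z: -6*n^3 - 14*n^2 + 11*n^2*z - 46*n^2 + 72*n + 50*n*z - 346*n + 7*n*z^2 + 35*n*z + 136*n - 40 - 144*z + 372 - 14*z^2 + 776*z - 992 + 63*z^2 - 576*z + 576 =-6*n^3 - 60*n^2 - 138*n + z^2*(7*n + 49) + z*(11*n^2 + 85*n + 56) - 84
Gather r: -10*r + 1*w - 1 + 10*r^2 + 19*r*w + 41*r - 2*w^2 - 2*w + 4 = 10*r^2 + r*(19*w + 31) - 2*w^2 - w + 3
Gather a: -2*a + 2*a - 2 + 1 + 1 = 0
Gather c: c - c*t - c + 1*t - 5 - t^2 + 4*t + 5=-c*t - t^2 + 5*t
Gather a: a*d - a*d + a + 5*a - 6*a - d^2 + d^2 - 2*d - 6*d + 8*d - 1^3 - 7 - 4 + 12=0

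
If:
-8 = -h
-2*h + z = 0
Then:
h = 8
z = 16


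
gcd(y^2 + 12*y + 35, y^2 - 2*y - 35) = y + 5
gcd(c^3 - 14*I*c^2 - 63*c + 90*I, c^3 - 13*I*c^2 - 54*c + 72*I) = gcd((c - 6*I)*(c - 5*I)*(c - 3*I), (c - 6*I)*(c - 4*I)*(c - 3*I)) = c^2 - 9*I*c - 18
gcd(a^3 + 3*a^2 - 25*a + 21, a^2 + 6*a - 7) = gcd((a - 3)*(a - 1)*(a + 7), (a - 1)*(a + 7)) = a^2 + 6*a - 7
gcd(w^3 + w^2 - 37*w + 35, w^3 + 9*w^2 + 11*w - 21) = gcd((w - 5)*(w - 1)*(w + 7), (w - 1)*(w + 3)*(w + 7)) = w^2 + 6*w - 7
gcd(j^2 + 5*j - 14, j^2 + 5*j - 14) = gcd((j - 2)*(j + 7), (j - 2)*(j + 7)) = j^2 + 5*j - 14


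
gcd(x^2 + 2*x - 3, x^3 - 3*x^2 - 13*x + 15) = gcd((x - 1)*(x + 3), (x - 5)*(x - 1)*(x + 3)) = x^2 + 2*x - 3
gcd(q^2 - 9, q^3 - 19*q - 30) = q + 3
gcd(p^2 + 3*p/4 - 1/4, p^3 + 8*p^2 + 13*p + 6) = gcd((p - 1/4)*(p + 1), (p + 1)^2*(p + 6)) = p + 1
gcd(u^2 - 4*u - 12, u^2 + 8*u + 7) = 1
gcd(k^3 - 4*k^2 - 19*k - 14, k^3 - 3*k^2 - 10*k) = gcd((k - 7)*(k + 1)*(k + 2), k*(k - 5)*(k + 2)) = k + 2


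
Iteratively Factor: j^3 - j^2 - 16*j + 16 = (j + 4)*(j^2 - 5*j + 4) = (j - 1)*(j + 4)*(j - 4)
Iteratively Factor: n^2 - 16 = (n - 4)*(n + 4)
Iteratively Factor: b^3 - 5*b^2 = (b - 5)*(b^2) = b*(b - 5)*(b)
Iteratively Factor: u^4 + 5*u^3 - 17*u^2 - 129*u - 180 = (u + 3)*(u^3 + 2*u^2 - 23*u - 60) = (u - 5)*(u + 3)*(u^2 + 7*u + 12) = (u - 5)*(u + 3)^2*(u + 4)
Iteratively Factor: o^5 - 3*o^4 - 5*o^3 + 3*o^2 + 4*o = (o)*(o^4 - 3*o^3 - 5*o^2 + 3*o + 4) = o*(o + 1)*(o^3 - 4*o^2 - o + 4) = o*(o - 1)*(o + 1)*(o^2 - 3*o - 4) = o*(o - 1)*(o + 1)^2*(o - 4)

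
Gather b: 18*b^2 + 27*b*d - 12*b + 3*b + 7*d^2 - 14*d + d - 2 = 18*b^2 + b*(27*d - 9) + 7*d^2 - 13*d - 2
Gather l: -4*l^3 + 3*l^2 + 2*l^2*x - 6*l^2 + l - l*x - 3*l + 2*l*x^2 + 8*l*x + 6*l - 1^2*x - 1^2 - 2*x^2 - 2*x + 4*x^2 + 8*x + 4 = -4*l^3 + l^2*(2*x - 3) + l*(2*x^2 + 7*x + 4) + 2*x^2 + 5*x + 3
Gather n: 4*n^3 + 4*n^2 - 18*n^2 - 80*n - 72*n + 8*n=4*n^3 - 14*n^2 - 144*n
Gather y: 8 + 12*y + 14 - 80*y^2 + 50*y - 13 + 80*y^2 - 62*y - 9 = 0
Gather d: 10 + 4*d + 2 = 4*d + 12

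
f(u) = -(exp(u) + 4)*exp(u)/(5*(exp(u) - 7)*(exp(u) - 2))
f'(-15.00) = 0.00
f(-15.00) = 0.00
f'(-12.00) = 0.00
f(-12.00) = 0.00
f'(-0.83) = -0.05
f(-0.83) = -0.04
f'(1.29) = 0.33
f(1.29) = 1.01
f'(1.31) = 0.44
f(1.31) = 1.02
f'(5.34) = 0.01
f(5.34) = -0.21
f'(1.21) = -0.10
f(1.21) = 1.00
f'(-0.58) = -0.09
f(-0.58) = -0.06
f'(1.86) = 59.42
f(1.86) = 5.25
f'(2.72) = 0.66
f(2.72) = -0.54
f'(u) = -(exp(u) + 4)*exp(u)/(5*(exp(u) - 7)*(exp(u) - 2)) - exp(2*u)/(5*(exp(u) - 7)*(exp(u) - 2)) + (exp(u) + 4)*exp(2*u)/(5*(exp(u) - 7)*(exp(u) - 2)^2) + (exp(u) + 4)*exp(2*u)/(5*(exp(u) - 7)^2*(exp(u) - 2)) = (13*exp(2*u) - 28*exp(u) - 56)*exp(u)/(5*(exp(4*u) - 18*exp(3*u) + 109*exp(2*u) - 252*exp(u) + 196))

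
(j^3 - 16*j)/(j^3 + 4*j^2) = (j - 4)/j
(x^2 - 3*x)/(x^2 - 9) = x/(x + 3)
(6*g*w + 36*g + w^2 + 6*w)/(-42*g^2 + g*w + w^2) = (6*g*w + 36*g + w^2 + 6*w)/(-42*g^2 + g*w + w^2)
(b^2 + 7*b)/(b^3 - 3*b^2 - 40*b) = (b + 7)/(b^2 - 3*b - 40)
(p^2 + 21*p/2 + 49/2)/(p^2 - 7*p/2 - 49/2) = (p + 7)/(p - 7)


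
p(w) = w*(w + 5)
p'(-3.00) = -1.00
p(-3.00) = -6.00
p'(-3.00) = -1.00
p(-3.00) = -6.00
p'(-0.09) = 4.82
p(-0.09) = -0.44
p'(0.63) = 6.26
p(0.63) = 3.55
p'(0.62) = 6.24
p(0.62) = 3.48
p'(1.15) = 7.30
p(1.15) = 7.07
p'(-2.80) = -0.60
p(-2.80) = -6.16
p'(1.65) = 8.30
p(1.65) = 10.97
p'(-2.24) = 0.52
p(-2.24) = -6.18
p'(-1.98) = 1.04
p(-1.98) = -5.98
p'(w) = 2*w + 5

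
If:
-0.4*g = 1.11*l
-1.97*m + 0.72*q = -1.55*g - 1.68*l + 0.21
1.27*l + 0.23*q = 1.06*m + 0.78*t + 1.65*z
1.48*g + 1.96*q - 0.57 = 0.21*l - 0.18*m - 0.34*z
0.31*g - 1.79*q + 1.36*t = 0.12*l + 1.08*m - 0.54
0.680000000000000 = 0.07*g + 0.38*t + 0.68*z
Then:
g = -1.89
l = 0.68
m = -0.34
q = 1.84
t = 2.24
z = -0.06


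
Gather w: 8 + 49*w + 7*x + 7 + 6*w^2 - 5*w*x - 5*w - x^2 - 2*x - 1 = 6*w^2 + w*(44 - 5*x) - x^2 + 5*x + 14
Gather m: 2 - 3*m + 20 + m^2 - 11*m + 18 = m^2 - 14*m + 40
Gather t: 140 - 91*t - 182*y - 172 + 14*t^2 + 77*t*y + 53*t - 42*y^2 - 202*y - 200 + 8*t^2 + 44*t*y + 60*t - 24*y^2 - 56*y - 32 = 22*t^2 + t*(121*y + 22) - 66*y^2 - 440*y - 264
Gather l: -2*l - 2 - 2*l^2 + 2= -2*l^2 - 2*l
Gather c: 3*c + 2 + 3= 3*c + 5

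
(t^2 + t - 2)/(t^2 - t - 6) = (t - 1)/(t - 3)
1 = 1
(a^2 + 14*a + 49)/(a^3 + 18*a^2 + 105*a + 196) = 1/(a + 4)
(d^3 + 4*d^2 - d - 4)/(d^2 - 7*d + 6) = (d^2 + 5*d + 4)/(d - 6)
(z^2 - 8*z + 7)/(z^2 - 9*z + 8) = (z - 7)/(z - 8)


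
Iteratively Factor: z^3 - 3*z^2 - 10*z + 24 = (z + 3)*(z^2 - 6*z + 8) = (z - 2)*(z + 3)*(z - 4)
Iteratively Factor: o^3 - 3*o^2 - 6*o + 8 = (o - 4)*(o^2 + o - 2) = (o - 4)*(o - 1)*(o + 2)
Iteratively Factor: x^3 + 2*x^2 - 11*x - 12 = (x + 4)*(x^2 - 2*x - 3) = (x + 1)*(x + 4)*(x - 3)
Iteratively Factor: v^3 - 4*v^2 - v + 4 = (v + 1)*(v^2 - 5*v + 4) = (v - 1)*(v + 1)*(v - 4)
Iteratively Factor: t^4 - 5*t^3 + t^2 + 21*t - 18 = (t + 2)*(t^3 - 7*t^2 + 15*t - 9) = (t - 1)*(t + 2)*(t^2 - 6*t + 9) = (t - 3)*(t - 1)*(t + 2)*(t - 3)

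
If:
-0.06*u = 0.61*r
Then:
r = -0.0983606557377049*u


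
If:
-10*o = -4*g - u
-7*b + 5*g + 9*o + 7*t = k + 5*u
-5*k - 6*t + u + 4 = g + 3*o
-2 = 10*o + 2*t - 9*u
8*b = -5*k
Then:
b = 2710*u/243 - 365/243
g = 50/243 - 3269*u/486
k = 584/243 - 4336*u/243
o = 20/243 - 1259*u/486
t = 4241*u/243 - 343/243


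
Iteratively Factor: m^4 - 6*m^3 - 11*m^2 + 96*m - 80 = (m - 1)*(m^3 - 5*m^2 - 16*m + 80) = (m - 1)*(m + 4)*(m^2 - 9*m + 20) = (m - 5)*(m - 1)*(m + 4)*(m - 4)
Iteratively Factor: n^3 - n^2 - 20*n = (n)*(n^2 - n - 20) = n*(n - 5)*(n + 4)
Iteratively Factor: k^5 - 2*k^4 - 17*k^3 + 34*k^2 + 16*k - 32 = (k - 2)*(k^4 - 17*k^2 + 16) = (k - 4)*(k - 2)*(k^3 + 4*k^2 - k - 4) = (k - 4)*(k - 2)*(k - 1)*(k^2 + 5*k + 4) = (k - 4)*(k - 2)*(k - 1)*(k + 4)*(k + 1)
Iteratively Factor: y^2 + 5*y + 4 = (y + 4)*(y + 1)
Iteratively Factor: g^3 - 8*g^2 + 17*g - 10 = (g - 1)*(g^2 - 7*g + 10) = (g - 2)*(g - 1)*(g - 5)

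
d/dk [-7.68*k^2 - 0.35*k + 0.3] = -15.36*k - 0.35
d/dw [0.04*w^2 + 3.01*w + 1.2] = 0.08*w + 3.01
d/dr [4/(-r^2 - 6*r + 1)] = 8*(r + 3)/(r^2 + 6*r - 1)^2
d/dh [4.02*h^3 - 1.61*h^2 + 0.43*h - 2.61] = 12.06*h^2 - 3.22*h + 0.43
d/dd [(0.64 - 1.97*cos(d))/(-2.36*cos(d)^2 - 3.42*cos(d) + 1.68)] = (4.6492*cos(d)^2 - 3.0208*cos(d) + 1.1208)*sin(d)/(5.5696*cos(d)^4 + 16.1424*cos(d)^3 + 3.7668*cos(d)^2 - 11.4912*cos(d) + 2.8224)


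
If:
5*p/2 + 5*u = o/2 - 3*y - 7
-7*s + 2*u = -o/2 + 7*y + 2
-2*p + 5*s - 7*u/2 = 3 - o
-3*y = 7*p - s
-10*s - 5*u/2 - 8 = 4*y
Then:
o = 8556/9643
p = -52/9643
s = -4237/9643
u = -11844/9643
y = -1291/9643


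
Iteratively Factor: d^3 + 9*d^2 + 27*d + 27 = (d + 3)*(d^2 + 6*d + 9) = (d + 3)^2*(d + 3)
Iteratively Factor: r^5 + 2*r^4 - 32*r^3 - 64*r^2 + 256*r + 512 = (r - 4)*(r^4 + 6*r^3 - 8*r^2 - 96*r - 128) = (r - 4)^2*(r^3 + 10*r^2 + 32*r + 32) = (r - 4)^2*(r + 2)*(r^2 + 8*r + 16) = (r - 4)^2*(r + 2)*(r + 4)*(r + 4)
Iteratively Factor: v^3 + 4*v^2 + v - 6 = (v - 1)*(v^2 + 5*v + 6) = (v - 1)*(v + 2)*(v + 3)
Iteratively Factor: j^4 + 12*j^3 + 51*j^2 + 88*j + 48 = (j + 1)*(j^3 + 11*j^2 + 40*j + 48) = (j + 1)*(j + 4)*(j^2 + 7*j + 12) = (j + 1)*(j + 4)^2*(j + 3)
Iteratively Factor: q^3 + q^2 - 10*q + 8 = (q - 2)*(q^2 + 3*q - 4) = (q - 2)*(q - 1)*(q + 4)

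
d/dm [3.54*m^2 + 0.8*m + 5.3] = 7.08*m + 0.8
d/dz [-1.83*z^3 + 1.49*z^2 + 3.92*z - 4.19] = -5.49*z^2 + 2.98*z + 3.92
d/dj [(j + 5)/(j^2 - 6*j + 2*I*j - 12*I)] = (-j^2 - 10*j + 30 - 22*I)/(j^4 + j^3*(-12 + 4*I) + j^2*(32 - 48*I) + j*(48 + 144*I) - 144)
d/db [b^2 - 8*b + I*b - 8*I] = 2*b - 8 + I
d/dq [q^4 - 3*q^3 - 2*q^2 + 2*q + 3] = 4*q^3 - 9*q^2 - 4*q + 2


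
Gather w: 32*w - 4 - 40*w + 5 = 1 - 8*w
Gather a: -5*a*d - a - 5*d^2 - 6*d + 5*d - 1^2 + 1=a*(-5*d - 1) - 5*d^2 - d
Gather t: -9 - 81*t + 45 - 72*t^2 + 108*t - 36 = -72*t^2 + 27*t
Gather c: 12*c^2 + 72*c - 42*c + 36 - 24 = 12*c^2 + 30*c + 12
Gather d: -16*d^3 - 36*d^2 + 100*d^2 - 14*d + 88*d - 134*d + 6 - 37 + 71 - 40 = -16*d^3 + 64*d^2 - 60*d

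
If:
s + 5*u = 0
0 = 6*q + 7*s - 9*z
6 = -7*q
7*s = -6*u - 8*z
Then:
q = -6/7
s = 1440/3787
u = -288/3787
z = -1044/3787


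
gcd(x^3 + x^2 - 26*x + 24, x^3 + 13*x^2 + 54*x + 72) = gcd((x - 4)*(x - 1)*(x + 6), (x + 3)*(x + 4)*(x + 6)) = x + 6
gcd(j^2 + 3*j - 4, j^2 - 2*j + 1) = j - 1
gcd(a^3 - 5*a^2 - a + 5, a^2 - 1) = a^2 - 1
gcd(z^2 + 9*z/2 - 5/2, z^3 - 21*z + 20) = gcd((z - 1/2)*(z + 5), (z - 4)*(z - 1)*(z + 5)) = z + 5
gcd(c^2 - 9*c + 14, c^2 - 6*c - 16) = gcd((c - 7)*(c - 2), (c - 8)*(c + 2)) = 1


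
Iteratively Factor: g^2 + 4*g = (g + 4)*(g)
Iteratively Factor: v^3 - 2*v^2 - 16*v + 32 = (v - 2)*(v^2 - 16) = (v - 2)*(v + 4)*(v - 4)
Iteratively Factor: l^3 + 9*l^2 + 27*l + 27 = (l + 3)*(l^2 + 6*l + 9) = (l + 3)^2*(l + 3)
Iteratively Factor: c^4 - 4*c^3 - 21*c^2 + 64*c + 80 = (c - 4)*(c^3 - 21*c - 20) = (c - 4)*(c + 1)*(c^2 - c - 20) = (c - 4)*(c + 1)*(c + 4)*(c - 5)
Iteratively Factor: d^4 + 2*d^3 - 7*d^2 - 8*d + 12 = (d - 2)*(d^3 + 4*d^2 + d - 6) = (d - 2)*(d + 3)*(d^2 + d - 2) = (d - 2)*(d + 2)*(d + 3)*(d - 1)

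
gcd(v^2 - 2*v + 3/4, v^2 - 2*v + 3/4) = v^2 - 2*v + 3/4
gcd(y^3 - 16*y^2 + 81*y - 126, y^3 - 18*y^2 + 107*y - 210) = y^2 - 13*y + 42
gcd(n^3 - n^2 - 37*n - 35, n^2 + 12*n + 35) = n + 5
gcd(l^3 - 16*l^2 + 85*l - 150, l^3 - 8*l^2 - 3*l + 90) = l^2 - 11*l + 30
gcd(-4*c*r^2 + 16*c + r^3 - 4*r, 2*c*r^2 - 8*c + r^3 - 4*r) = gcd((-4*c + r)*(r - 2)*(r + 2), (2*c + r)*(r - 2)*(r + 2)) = r^2 - 4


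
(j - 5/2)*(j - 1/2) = j^2 - 3*j + 5/4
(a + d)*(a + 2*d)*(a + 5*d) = a^3 + 8*a^2*d + 17*a*d^2 + 10*d^3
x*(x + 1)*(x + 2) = x^3 + 3*x^2 + 2*x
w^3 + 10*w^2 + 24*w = w*(w + 4)*(w + 6)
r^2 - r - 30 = (r - 6)*(r + 5)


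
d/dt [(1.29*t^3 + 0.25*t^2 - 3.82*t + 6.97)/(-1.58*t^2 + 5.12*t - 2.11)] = (-2.0382*t^4 + 13.2096*t^3 - 12.9213*t^2 + 20.9702*t - 27.6262)/(2.4964*t^4 - 16.1792*t^3 + 32.882*t^2 - 21.6064*t + 4.4521)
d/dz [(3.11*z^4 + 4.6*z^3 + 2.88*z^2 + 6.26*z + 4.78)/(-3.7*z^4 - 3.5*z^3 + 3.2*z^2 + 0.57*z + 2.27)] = (6.13500000000001*z^6 + 41.216*z^5 + 99.6041*z^4 + 148.0468*z^3 + 63.1256*z^2 - 17.5168*z + 11.4856)/(13.69*z^8 + 25.9*z^7 - 11.43*z^6 - 26.618*z^5 - 10.548*z^4 - 12.242*z^3 + 14.8529*z^2 + 2.5878*z + 5.1529)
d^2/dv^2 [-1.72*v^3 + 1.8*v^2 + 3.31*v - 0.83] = 3.6 - 10.32*v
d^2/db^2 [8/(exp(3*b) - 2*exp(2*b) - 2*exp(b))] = 8*((-9*exp(2*b) + 8*exp(b) + 2)*(-exp(2*b) + 2*exp(b) + 2) - 2*(-3*exp(2*b) + 4*exp(b) + 2)^2)*exp(-b)/(-exp(2*b) + 2*exp(b) + 2)^3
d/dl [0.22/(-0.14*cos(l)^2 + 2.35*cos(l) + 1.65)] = (0.517 - 0.0616*cos(l))*sin(l)/(-0.14*cos(l)^2 + 2.35*cos(l) + 1.65)^2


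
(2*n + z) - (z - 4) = 2*n + 4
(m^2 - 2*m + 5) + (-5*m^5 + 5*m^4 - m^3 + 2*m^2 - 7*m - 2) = -5*m^5 + 5*m^4 - m^3 + 3*m^2 - 9*m + 3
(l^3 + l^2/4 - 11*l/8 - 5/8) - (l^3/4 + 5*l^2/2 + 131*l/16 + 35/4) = 3*l^3/4 - 9*l^2/4 - 153*l/16 - 75/8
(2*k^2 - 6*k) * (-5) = -10*k^2 + 30*k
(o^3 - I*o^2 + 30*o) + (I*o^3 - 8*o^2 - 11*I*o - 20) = o^3 + I*o^3 - 8*o^2 - I*o^2 + 30*o - 11*I*o - 20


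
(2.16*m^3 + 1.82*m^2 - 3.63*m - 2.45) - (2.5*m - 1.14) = 2.16*m^3 + 1.82*m^2 - 6.13*m - 1.31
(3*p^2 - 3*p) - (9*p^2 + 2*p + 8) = -6*p^2 - 5*p - 8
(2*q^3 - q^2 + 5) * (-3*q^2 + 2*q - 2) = -6*q^5 + 7*q^4 - 6*q^3 - 13*q^2 + 10*q - 10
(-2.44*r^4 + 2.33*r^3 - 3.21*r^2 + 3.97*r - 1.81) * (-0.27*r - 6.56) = 0.6588*r^5 + 15.3773*r^4 - 14.4181*r^3 + 19.9857*r^2 - 25.5545*r + 11.8736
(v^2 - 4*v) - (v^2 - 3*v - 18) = 18 - v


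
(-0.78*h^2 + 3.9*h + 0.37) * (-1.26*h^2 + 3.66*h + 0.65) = 0.9828*h^4 - 7.7688*h^3 + 13.3008*h^2 + 3.8892*h + 0.2405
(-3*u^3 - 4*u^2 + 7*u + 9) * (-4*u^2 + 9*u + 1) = 12*u^5 - 11*u^4 - 67*u^3 + 23*u^2 + 88*u + 9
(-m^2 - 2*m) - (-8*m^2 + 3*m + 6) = 7*m^2 - 5*m - 6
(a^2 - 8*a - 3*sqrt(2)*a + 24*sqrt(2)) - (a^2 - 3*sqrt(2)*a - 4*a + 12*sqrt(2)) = -4*a + 12*sqrt(2)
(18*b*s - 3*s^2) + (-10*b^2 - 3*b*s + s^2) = -10*b^2 + 15*b*s - 2*s^2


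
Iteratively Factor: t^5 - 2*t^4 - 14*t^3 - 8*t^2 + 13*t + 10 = (t + 1)*(t^4 - 3*t^3 - 11*t^2 + 3*t + 10) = (t - 5)*(t + 1)*(t^3 + 2*t^2 - t - 2) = (t - 5)*(t + 1)*(t + 2)*(t^2 - 1) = (t - 5)*(t + 1)^2*(t + 2)*(t - 1)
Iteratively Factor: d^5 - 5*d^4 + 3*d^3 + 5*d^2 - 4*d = (d - 4)*(d^4 - d^3 - d^2 + d) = (d - 4)*(d - 1)*(d^3 - d) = (d - 4)*(d - 1)^2*(d^2 + d) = d*(d - 4)*(d - 1)^2*(d + 1)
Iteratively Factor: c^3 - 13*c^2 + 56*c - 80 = (c - 5)*(c^2 - 8*c + 16) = (c - 5)*(c - 4)*(c - 4)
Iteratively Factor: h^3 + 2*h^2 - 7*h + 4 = (h + 4)*(h^2 - 2*h + 1) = (h - 1)*(h + 4)*(h - 1)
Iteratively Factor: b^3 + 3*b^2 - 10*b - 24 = (b - 3)*(b^2 + 6*b + 8) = (b - 3)*(b + 2)*(b + 4)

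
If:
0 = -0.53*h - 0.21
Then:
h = -0.40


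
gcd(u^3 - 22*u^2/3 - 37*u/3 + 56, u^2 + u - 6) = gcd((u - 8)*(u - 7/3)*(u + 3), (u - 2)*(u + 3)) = u + 3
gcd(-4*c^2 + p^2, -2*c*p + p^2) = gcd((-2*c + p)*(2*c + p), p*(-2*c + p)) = -2*c + p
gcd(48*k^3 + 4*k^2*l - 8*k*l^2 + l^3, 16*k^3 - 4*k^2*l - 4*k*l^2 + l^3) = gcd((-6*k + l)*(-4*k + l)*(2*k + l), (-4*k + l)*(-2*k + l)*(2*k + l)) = 8*k^2 + 2*k*l - l^2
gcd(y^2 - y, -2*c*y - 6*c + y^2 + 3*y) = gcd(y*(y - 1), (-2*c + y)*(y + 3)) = 1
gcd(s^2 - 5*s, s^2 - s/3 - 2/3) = 1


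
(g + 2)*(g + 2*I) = g^2 + 2*g + 2*I*g + 4*I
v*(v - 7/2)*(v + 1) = v^3 - 5*v^2/2 - 7*v/2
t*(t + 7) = t^2 + 7*t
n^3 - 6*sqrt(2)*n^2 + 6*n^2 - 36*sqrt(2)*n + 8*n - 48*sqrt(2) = (n + 2)*(n + 4)*(n - 6*sqrt(2))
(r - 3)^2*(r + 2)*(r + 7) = r^4 + 3*r^3 - 31*r^2 - 3*r + 126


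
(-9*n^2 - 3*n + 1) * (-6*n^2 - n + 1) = 54*n^4 + 27*n^3 - 12*n^2 - 4*n + 1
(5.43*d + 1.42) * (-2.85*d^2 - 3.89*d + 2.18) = -15.4755*d^3 - 25.1697*d^2 + 6.3136*d + 3.0956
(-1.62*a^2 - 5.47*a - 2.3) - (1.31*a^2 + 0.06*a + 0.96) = -2.93*a^2 - 5.53*a - 3.26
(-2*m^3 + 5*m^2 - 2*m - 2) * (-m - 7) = 2*m^4 + 9*m^3 - 33*m^2 + 16*m + 14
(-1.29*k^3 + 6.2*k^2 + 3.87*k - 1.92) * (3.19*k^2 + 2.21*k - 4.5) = -4.1151*k^5 + 16.9271*k^4 + 31.8523*k^3 - 25.4721*k^2 - 21.6582*k + 8.64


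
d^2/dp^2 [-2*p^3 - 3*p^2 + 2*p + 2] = -12*p - 6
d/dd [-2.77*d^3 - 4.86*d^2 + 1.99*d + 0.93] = -8.31*d^2 - 9.72*d + 1.99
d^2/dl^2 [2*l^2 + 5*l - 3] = 4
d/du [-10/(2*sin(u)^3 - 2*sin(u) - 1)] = -(20*cos(u) + 60*cos(3*u))/(sin(u) + sin(3*u) + 2)^2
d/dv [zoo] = 0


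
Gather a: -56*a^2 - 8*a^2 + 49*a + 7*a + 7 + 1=-64*a^2 + 56*a + 8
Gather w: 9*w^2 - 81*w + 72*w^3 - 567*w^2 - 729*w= 72*w^3 - 558*w^2 - 810*w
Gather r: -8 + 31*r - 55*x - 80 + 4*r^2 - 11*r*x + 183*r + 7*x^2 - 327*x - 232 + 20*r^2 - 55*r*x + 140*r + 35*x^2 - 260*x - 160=24*r^2 + r*(354 - 66*x) + 42*x^2 - 642*x - 480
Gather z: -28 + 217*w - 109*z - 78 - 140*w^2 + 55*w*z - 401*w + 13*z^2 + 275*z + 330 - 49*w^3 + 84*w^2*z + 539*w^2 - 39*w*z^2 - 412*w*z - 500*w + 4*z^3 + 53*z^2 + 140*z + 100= -49*w^3 + 399*w^2 - 684*w + 4*z^3 + z^2*(66 - 39*w) + z*(84*w^2 - 357*w + 306) + 324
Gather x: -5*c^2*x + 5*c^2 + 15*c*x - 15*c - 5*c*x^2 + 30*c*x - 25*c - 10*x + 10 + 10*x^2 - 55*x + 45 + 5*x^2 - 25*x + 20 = 5*c^2 - 40*c + x^2*(15 - 5*c) + x*(-5*c^2 + 45*c - 90) + 75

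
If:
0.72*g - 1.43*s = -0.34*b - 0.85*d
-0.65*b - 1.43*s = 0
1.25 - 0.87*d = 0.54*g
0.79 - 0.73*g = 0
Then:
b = -1.44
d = 0.77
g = 1.08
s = 0.66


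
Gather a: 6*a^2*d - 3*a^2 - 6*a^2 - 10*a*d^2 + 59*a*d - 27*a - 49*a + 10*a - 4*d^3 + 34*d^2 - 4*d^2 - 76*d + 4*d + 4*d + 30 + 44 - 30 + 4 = a^2*(6*d - 9) + a*(-10*d^2 + 59*d - 66) - 4*d^3 + 30*d^2 - 68*d + 48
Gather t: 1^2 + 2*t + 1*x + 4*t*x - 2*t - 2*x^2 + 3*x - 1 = 4*t*x - 2*x^2 + 4*x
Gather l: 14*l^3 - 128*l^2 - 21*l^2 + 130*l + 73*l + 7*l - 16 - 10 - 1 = 14*l^3 - 149*l^2 + 210*l - 27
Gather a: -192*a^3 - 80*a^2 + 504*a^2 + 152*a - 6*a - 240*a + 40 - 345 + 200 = -192*a^3 + 424*a^2 - 94*a - 105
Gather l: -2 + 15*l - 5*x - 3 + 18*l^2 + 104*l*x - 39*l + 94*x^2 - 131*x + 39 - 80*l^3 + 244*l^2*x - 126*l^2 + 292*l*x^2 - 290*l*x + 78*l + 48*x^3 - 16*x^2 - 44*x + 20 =-80*l^3 + l^2*(244*x - 108) + l*(292*x^2 - 186*x + 54) + 48*x^3 + 78*x^2 - 180*x + 54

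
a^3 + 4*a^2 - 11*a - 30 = (a - 3)*(a + 2)*(a + 5)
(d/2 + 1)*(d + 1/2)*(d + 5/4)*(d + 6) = d^4/2 + 39*d^3/8 + 213*d^2/16 + 13*d + 15/4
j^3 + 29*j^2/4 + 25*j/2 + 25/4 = (j + 1)*(j + 5/4)*(j + 5)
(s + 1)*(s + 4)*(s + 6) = s^3 + 11*s^2 + 34*s + 24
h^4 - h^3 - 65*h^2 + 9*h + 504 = (h - 8)*(h - 3)*(h + 3)*(h + 7)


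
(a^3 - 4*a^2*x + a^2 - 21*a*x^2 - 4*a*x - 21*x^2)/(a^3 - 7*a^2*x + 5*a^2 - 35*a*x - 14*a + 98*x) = (a^2 + 3*a*x + a + 3*x)/(a^2 + 5*a - 14)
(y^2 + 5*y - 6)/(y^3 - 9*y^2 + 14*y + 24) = (y^2 + 5*y - 6)/(y^3 - 9*y^2 + 14*y + 24)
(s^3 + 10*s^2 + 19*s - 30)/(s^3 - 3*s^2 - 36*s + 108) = (s^2 + 4*s - 5)/(s^2 - 9*s + 18)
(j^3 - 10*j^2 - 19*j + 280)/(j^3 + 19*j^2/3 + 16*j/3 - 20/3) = 3*(j^2 - 15*j + 56)/(3*j^2 + 4*j - 4)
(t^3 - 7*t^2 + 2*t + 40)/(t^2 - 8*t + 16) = (t^2 - 3*t - 10)/(t - 4)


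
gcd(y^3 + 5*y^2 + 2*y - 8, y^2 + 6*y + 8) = y^2 + 6*y + 8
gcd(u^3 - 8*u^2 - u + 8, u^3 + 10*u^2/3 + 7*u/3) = u + 1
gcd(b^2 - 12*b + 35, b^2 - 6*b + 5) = b - 5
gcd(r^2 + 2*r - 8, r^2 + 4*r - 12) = r - 2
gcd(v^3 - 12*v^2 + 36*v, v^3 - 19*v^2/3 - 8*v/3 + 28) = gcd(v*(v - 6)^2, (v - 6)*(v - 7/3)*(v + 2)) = v - 6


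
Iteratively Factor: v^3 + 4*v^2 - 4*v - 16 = (v + 4)*(v^2 - 4) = (v + 2)*(v + 4)*(v - 2)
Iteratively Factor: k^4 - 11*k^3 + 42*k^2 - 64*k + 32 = (k - 1)*(k^3 - 10*k^2 + 32*k - 32) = (k - 4)*(k - 1)*(k^2 - 6*k + 8) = (k - 4)*(k - 2)*(k - 1)*(k - 4)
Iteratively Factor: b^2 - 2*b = (b - 2)*(b)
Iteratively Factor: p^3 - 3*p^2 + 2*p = (p - 1)*(p^2 - 2*p) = p*(p - 1)*(p - 2)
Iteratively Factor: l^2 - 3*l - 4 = (l - 4)*(l + 1)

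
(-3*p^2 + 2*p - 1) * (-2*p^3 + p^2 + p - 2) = 6*p^5 - 7*p^4 + p^3 + 7*p^2 - 5*p + 2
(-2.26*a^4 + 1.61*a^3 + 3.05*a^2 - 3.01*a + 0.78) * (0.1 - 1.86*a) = 4.2036*a^5 - 3.2206*a^4 - 5.512*a^3 + 5.9036*a^2 - 1.7518*a + 0.078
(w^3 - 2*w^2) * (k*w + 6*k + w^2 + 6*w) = k*w^4 + 4*k*w^3 - 12*k*w^2 + w^5 + 4*w^4 - 12*w^3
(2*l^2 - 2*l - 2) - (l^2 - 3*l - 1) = l^2 + l - 1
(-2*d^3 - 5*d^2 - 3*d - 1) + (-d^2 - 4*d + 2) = -2*d^3 - 6*d^2 - 7*d + 1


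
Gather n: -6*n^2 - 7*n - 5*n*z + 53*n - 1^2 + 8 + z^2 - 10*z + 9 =-6*n^2 + n*(46 - 5*z) + z^2 - 10*z + 16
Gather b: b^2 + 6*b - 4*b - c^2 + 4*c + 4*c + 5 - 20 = b^2 + 2*b - c^2 + 8*c - 15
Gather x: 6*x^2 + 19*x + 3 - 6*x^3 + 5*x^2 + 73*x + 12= -6*x^3 + 11*x^2 + 92*x + 15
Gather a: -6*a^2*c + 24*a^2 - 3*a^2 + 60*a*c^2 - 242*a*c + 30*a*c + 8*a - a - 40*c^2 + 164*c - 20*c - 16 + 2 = a^2*(21 - 6*c) + a*(60*c^2 - 212*c + 7) - 40*c^2 + 144*c - 14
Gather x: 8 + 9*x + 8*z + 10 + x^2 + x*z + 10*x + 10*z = x^2 + x*(z + 19) + 18*z + 18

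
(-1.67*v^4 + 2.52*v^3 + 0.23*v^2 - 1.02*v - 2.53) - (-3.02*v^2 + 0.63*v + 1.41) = -1.67*v^4 + 2.52*v^3 + 3.25*v^2 - 1.65*v - 3.94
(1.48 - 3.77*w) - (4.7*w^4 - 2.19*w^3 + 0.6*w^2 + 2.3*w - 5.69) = -4.7*w^4 + 2.19*w^3 - 0.6*w^2 - 6.07*w + 7.17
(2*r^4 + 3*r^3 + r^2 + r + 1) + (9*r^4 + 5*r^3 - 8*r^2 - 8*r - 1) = 11*r^4 + 8*r^3 - 7*r^2 - 7*r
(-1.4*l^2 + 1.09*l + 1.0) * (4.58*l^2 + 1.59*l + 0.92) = -6.412*l^4 + 2.7662*l^3 + 5.0251*l^2 + 2.5928*l + 0.92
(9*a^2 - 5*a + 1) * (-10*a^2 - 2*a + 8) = -90*a^4 + 32*a^3 + 72*a^2 - 42*a + 8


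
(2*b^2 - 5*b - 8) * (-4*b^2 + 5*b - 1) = -8*b^4 + 30*b^3 + 5*b^2 - 35*b + 8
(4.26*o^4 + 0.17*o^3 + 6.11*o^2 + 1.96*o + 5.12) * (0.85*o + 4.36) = 3.621*o^5 + 18.7181*o^4 + 5.9347*o^3 + 28.3056*o^2 + 12.8976*o + 22.3232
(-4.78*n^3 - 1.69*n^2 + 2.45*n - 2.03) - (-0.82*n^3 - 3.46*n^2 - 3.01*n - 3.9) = -3.96*n^3 + 1.77*n^2 + 5.46*n + 1.87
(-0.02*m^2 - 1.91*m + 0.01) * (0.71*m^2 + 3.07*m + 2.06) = -0.0142*m^4 - 1.4175*m^3 - 5.8978*m^2 - 3.9039*m + 0.0206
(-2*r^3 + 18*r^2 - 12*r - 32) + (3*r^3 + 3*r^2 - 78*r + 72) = r^3 + 21*r^2 - 90*r + 40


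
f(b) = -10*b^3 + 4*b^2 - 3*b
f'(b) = -30*b^2 + 8*b - 3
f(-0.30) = 1.53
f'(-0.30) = -8.10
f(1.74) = -45.79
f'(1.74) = -79.91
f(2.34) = -113.25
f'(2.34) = -148.55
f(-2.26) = 142.64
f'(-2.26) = -174.31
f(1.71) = -43.44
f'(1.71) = -77.04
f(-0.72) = 7.97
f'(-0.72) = -24.31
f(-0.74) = 8.46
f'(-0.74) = -25.35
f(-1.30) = 32.63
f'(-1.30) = -64.10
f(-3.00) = 315.00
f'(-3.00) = -297.00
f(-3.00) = 315.00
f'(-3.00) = -297.00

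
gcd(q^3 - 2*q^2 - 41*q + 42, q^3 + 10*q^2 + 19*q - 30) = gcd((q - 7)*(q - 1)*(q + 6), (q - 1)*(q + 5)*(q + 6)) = q^2 + 5*q - 6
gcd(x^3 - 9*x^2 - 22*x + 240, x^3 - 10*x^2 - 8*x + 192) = x^2 - 14*x + 48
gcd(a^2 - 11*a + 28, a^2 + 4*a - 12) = 1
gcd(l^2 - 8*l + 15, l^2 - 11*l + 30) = l - 5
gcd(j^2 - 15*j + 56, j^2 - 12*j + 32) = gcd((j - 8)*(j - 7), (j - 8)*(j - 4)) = j - 8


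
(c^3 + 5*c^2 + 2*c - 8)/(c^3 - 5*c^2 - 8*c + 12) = (c + 4)/(c - 6)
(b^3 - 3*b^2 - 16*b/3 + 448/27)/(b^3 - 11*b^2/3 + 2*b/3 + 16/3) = (b^2 - b/3 - 56/9)/(b^2 - b - 2)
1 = 1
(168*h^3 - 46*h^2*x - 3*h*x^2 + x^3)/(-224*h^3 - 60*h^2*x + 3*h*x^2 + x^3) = (24*h^2 - 10*h*x + x^2)/(-32*h^2 - 4*h*x + x^2)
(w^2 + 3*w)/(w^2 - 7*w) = (w + 3)/(w - 7)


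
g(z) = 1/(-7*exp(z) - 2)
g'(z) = 7*exp(z)/(-7*exp(z) - 2)^2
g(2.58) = -0.01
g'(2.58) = 0.01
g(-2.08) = -0.35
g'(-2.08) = 0.11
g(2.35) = -0.01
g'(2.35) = 0.01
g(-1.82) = -0.32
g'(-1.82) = 0.12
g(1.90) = -0.02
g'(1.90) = 0.02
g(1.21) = -0.04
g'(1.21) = 0.04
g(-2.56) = -0.39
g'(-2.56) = 0.08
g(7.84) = -0.00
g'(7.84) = 0.00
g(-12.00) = -0.50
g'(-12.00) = 0.00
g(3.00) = -0.00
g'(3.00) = 0.01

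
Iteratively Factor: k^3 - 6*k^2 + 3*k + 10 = (k - 5)*(k^2 - k - 2) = (k - 5)*(k - 2)*(k + 1)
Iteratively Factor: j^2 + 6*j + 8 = (j + 4)*(j + 2)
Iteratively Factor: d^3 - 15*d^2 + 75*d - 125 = (d - 5)*(d^2 - 10*d + 25) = (d - 5)^2*(d - 5)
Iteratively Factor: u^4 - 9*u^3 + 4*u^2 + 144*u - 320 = (u - 5)*(u^3 - 4*u^2 - 16*u + 64) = (u - 5)*(u + 4)*(u^2 - 8*u + 16) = (u - 5)*(u - 4)*(u + 4)*(u - 4)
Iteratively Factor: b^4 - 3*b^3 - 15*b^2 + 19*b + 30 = (b - 5)*(b^3 + 2*b^2 - 5*b - 6) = (b - 5)*(b + 1)*(b^2 + b - 6) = (b - 5)*(b - 2)*(b + 1)*(b + 3)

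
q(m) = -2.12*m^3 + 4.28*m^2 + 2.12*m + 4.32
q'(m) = -6.36*m^2 + 8.56*m + 2.12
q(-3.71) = 163.62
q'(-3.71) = -117.18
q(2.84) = -3.70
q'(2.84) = -24.87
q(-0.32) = 4.15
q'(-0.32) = -1.27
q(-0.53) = 4.71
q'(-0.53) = -4.20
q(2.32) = 5.80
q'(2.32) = -12.25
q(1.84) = 9.50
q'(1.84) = -3.66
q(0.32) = 5.37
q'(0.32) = 4.21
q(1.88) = 9.35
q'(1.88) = -4.27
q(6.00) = -286.80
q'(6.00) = -175.48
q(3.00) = -8.04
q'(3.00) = -29.44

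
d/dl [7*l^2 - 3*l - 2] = 14*l - 3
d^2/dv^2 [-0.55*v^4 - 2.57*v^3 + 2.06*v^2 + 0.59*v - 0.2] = -6.6*v^2 - 15.42*v + 4.12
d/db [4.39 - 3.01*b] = -3.01000000000000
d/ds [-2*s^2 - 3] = -4*s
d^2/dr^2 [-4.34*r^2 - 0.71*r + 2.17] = -8.68000000000000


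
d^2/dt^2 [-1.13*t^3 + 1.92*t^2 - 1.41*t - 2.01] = 3.84 - 6.78*t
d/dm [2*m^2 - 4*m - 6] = 4*m - 4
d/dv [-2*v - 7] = -2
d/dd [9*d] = 9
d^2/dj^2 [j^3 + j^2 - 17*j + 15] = 6*j + 2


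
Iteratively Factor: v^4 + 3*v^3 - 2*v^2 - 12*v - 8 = (v - 2)*(v^3 + 5*v^2 + 8*v + 4) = (v - 2)*(v + 2)*(v^2 + 3*v + 2) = (v - 2)*(v + 1)*(v + 2)*(v + 2)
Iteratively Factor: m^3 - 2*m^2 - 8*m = (m + 2)*(m^2 - 4*m) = (m - 4)*(m + 2)*(m)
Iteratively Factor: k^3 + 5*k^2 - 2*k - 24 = (k + 3)*(k^2 + 2*k - 8) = (k + 3)*(k + 4)*(k - 2)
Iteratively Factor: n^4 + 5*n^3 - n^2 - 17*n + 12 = (n + 3)*(n^3 + 2*n^2 - 7*n + 4) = (n - 1)*(n + 3)*(n^2 + 3*n - 4) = (n - 1)^2*(n + 3)*(n + 4)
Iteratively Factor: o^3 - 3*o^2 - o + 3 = (o + 1)*(o^2 - 4*o + 3) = (o - 3)*(o + 1)*(o - 1)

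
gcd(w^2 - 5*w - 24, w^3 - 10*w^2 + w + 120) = w^2 - 5*w - 24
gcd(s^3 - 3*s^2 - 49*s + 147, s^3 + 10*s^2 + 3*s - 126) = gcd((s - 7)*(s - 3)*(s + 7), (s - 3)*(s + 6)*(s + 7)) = s^2 + 4*s - 21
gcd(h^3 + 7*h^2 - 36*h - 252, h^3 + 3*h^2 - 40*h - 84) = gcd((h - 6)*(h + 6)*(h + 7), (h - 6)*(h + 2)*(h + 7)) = h^2 + h - 42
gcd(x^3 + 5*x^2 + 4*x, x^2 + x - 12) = x + 4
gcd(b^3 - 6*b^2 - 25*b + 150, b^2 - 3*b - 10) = b - 5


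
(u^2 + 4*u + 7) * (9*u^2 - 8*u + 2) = 9*u^4 + 28*u^3 + 33*u^2 - 48*u + 14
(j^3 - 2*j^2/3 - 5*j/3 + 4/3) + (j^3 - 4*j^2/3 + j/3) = 2*j^3 - 2*j^2 - 4*j/3 + 4/3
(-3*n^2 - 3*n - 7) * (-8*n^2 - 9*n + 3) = 24*n^4 + 51*n^3 + 74*n^2 + 54*n - 21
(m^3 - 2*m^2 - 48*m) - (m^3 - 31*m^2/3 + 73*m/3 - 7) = 25*m^2/3 - 217*m/3 + 7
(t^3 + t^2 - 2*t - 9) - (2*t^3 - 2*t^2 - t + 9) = -t^3 + 3*t^2 - t - 18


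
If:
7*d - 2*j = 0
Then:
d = 2*j/7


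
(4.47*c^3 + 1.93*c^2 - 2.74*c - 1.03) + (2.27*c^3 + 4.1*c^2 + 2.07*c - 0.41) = 6.74*c^3 + 6.03*c^2 - 0.67*c - 1.44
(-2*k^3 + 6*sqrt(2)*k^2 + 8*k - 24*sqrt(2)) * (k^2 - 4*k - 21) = -2*k^5 + 8*k^4 + 6*sqrt(2)*k^4 - 24*sqrt(2)*k^3 + 50*k^3 - 150*sqrt(2)*k^2 - 32*k^2 - 168*k + 96*sqrt(2)*k + 504*sqrt(2)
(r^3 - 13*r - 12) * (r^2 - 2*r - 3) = r^5 - 2*r^4 - 16*r^3 + 14*r^2 + 63*r + 36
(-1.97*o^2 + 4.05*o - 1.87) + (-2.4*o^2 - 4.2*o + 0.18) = -4.37*o^2 - 0.15*o - 1.69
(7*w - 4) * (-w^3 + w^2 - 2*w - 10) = -7*w^4 + 11*w^3 - 18*w^2 - 62*w + 40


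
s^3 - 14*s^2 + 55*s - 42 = (s - 7)*(s - 6)*(s - 1)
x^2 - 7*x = x*(x - 7)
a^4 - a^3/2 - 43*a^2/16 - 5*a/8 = a*(a - 2)*(a + 1/4)*(a + 5/4)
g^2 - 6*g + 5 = (g - 5)*(g - 1)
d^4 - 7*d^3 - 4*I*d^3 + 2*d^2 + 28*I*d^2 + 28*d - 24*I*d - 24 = (d - 6)*(d - 1)*(d - 2*I)^2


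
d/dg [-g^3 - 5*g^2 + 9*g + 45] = -3*g^2 - 10*g + 9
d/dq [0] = 0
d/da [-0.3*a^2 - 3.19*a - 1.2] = -0.6*a - 3.19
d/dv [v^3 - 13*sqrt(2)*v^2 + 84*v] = 3*v^2 - 26*sqrt(2)*v + 84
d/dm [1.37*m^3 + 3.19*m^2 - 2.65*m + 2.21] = 4.11*m^2 + 6.38*m - 2.65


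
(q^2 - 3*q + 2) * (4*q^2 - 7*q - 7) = 4*q^4 - 19*q^3 + 22*q^2 + 7*q - 14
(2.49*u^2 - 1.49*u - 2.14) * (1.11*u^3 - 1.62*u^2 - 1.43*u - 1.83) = 2.7639*u^5 - 5.6877*u^4 - 3.5223*u^3 + 1.0408*u^2 + 5.7869*u + 3.9162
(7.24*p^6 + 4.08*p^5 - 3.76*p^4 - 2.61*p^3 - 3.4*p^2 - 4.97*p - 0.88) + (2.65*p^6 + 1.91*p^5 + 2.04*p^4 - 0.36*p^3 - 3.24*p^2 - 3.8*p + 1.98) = 9.89*p^6 + 5.99*p^5 - 1.72*p^4 - 2.97*p^3 - 6.64*p^2 - 8.77*p + 1.1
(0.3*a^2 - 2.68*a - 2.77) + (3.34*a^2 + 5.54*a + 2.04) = 3.64*a^2 + 2.86*a - 0.73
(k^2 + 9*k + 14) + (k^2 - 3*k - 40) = 2*k^2 + 6*k - 26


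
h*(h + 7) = h^2 + 7*h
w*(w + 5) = w^2 + 5*w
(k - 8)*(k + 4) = k^2 - 4*k - 32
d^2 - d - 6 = (d - 3)*(d + 2)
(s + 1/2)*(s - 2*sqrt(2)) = s^2 - 2*sqrt(2)*s + s/2 - sqrt(2)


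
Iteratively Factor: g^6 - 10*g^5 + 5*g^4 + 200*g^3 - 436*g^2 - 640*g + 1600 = (g + 2)*(g^5 - 12*g^4 + 29*g^3 + 142*g^2 - 720*g + 800) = (g - 5)*(g + 2)*(g^4 - 7*g^3 - 6*g^2 + 112*g - 160) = (g - 5)*(g - 4)*(g + 2)*(g^3 - 3*g^2 - 18*g + 40) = (g - 5)*(g - 4)*(g - 2)*(g + 2)*(g^2 - g - 20) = (g - 5)^2*(g - 4)*(g - 2)*(g + 2)*(g + 4)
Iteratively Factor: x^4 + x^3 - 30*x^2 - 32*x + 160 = (x + 4)*(x^3 - 3*x^2 - 18*x + 40) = (x - 2)*(x + 4)*(x^2 - x - 20) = (x - 2)*(x + 4)^2*(x - 5)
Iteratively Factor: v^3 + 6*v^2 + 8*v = (v)*(v^2 + 6*v + 8) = v*(v + 2)*(v + 4)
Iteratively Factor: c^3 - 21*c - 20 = (c + 1)*(c^2 - c - 20) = (c + 1)*(c + 4)*(c - 5)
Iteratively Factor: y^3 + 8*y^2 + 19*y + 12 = (y + 1)*(y^2 + 7*y + 12) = (y + 1)*(y + 3)*(y + 4)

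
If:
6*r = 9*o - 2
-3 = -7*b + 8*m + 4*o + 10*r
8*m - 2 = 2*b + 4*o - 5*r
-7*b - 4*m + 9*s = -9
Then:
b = 558*s/461 + 421/461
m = 243*s/1844 + 601/922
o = 180*s/461 + 110/1383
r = 270*s/461 - 296/1383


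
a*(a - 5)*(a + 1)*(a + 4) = a^4 - 21*a^2 - 20*a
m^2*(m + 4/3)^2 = m^4 + 8*m^3/3 + 16*m^2/9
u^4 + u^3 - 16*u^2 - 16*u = u*(u - 4)*(u + 1)*(u + 4)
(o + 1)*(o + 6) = o^2 + 7*o + 6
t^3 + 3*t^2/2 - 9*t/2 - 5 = (t - 2)*(t + 1)*(t + 5/2)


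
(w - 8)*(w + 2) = w^2 - 6*w - 16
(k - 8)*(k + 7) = k^2 - k - 56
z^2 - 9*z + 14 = (z - 7)*(z - 2)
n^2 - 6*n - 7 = (n - 7)*(n + 1)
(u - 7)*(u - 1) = u^2 - 8*u + 7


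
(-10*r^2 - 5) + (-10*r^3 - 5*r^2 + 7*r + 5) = -10*r^3 - 15*r^2 + 7*r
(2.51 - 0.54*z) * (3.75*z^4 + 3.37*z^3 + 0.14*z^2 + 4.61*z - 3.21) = -2.025*z^5 + 7.5927*z^4 + 8.3831*z^3 - 2.138*z^2 + 13.3045*z - 8.0571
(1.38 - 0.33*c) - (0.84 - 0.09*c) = 0.54 - 0.24*c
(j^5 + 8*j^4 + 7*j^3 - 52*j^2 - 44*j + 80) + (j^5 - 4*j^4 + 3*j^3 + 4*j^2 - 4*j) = 2*j^5 + 4*j^4 + 10*j^3 - 48*j^2 - 48*j + 80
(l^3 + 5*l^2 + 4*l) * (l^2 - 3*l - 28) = l^5 + 2*l^4 - 39*l^3 - 152*l^2 - 112*l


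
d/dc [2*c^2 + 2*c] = 4*c + 2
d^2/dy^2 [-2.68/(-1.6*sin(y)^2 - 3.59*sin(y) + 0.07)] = (-27.4432*sin(y)^4 - 46.18176*sin(y)^3 + 5.42405199999998*sin(y)^2 + 91.690036*sin(y) + 69.680536)/(1.6*sin(y)^2 + 3.59*sin(y) - 0.07)^3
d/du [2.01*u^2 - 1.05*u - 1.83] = 4.02*u - 1.05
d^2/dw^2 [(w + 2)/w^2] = 2*(w + 6)/w^4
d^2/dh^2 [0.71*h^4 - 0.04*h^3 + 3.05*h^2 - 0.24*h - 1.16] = 8.52*h^2 - 0.24*h + 6.1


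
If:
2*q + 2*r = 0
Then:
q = -r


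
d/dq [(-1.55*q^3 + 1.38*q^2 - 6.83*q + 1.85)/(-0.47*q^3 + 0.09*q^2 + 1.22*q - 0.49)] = (4.44089209850063e-16*q^5 + 0.5091*q^4 - 10.2022*q^3 + 7.1853*q^2 - 1.6854*q + 1.0897)/(0.2209*q^6 - 0.0846*q^5 - 1.1387*q^4 + 0.6802*q^3 + 1.4002*q^2 - 1.1956*q + 0.2401)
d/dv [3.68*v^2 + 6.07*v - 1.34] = 7.36*v + 6.07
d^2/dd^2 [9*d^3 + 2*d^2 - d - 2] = 54*d + 4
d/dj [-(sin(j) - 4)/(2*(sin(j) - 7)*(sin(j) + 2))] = (sin(j)^2 - 8*sin(j) + 34)*cos(j)/(2*(sin(j) - 7)^2*(sin(j) + 2)^2)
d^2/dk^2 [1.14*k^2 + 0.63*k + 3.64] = 2.28000000000000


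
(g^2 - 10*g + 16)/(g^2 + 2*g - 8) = (g - 8)/(g + 4)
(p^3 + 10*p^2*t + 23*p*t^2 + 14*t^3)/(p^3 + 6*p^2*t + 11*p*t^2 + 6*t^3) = (p + 7*t)/(p + 3*t)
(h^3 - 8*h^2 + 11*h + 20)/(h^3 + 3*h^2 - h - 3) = (h^2 - 9*h + 20)/(h^2 + 2*h - 3)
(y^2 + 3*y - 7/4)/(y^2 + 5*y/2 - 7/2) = (y - 1/2)/(y - 1)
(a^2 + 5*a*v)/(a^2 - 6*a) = (a + 5*v)/(a - 6)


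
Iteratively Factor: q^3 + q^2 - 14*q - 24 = (q + 3)*(q^2 - 2*q - 8) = (q - 4)*(q + 3)*(q + 2)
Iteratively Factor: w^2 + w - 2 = (w + 2)*(w - 1)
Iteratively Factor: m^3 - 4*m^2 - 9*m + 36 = (m - 4)*(m^2 - 9) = (m - 4)*(m - 3)*(m + 3)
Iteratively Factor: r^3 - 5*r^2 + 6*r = (r)*(r^2 - 5*r + 6) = r*(r - 2)*(r - 3)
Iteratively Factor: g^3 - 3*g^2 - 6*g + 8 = (g - 1)*(g^2 - 2*g - 8) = (g - 4)*(g - 1)*(g + 2)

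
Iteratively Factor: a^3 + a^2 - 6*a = (a - 2)*(a^2 + 3*a) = (a - 2)*(a + 3)*(a)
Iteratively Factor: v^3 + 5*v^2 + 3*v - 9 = (v - 1)*(v^2 + 6*v + 9) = (v - 1)*(v + 3)*(v + 3)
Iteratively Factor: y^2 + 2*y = (y + 2)*(y)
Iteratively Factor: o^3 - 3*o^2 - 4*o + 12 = (o + 2)*(o^2 - 5*o + 6) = (o - 2)*(o + 2)*(o - 3)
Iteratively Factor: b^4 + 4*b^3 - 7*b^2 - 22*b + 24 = (b + 3)*(b^3 + b^2 - 10*b + 8) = (b + 3)*(b + 4)*(b^2 - 3*b + 2) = (b - 1)*(b + 3)*(b + 4)*(b - 2)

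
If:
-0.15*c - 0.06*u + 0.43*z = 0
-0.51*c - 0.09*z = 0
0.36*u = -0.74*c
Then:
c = 0.00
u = 0.00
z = 0.00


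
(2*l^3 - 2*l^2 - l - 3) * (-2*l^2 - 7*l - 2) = -4*l^5 - 10*l^4 + 12*l^3 + 17*l^2 + 23*l + 6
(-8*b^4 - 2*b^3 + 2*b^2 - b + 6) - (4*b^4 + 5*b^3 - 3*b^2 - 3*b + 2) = -12*b^4 - 7*b^3 + 5*b^2 + 2*b + 4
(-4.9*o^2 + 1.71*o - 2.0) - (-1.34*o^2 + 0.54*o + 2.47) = -3.56*o^2 + 1.17*o - 4.47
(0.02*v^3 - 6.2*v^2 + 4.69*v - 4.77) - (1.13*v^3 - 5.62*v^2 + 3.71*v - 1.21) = -1.11*v^3 - 0.58*v^2 + 0.98*v - 3.56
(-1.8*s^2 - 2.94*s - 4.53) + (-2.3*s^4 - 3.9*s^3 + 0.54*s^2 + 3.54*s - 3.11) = -2.3*s^4 - 3.9*s^3 - 1.26*s^2 + 0.6*s - 7.64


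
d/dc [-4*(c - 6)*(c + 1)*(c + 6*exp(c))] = -24*c^2*exp(c) - 12*c^2 + 72*c*exp(c) + 40*c + 264*exp(c) + 24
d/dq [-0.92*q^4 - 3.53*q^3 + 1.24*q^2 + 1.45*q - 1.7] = -3.68*q^3 - 10.59*q^2 + 2.48*q + 1.45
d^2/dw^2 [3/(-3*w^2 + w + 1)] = 6*(-9*w^2 + 3*w + (6*w - 1)^2 + 3)/(-3*w^2 + w + 1)^3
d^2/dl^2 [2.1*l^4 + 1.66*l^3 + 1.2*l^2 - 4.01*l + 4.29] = 25.2*l^2 + 9.96*l + 2.4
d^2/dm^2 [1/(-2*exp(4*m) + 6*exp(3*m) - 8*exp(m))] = ((exp(3*m) - 3*exp(2*m) + 4)*(16*exp(3*m) - 27*exp(2*m) + 4)/2 - (4*exp(3*m) - 9*exp(2*m) + 4)^2)*exp(-m)/(exp(3*m) - 3*exp(2*m) + 4)^3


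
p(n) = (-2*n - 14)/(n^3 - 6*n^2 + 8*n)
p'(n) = (-2*n - 14)*(-3*n^2 + 12*n - 8)/(n^3 - 6*n^2 + 8*n)^2 - 2/(n^3 - 6*n^2 + 8*n)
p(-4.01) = 0.03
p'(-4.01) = 0.03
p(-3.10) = 0.07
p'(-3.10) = 0.06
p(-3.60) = 0.04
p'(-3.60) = 0.04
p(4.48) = -4.31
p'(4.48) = 11.29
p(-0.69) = 1.45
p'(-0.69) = 3.18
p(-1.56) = 0.35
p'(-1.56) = 0.45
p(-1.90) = 0.23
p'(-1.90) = 0.27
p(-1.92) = 0.23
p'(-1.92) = 0.26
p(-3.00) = 0.08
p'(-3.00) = 0.07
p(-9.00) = 0.00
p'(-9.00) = 0.00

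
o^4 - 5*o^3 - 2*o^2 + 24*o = o*(o - 4)*(o - 3)*(o + 2)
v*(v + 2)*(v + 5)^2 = v^4 + 12*v^3 + 45*v^2 + 50*v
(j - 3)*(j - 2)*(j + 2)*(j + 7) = j^4 + 4*j^3 - 25*j^2 - 16*j + 84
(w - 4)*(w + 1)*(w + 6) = w^3 + 3*w^2 - 22*w - 24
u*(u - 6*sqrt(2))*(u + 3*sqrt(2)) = u^3 - 3*sqrt(2)*u^2 - 36*u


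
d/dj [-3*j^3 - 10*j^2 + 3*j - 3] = -9*j^2 - 20*j + 3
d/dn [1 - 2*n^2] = -4*n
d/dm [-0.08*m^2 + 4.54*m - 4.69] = 4.54 - 0.16*m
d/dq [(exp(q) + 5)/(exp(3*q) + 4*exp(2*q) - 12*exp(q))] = (-2*exp(3*q) - 19*exp(2*q) - 40*exp(q) + 60)*exp(-q)/(exp(4*q) + 8*exp(3*q) - 8*exp(2*q) - 96*exp(q) + 144)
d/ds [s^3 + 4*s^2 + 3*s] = 3*s^2 + 8*s + 3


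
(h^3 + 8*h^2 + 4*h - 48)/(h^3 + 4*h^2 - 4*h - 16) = (h + 6)/(h + 2)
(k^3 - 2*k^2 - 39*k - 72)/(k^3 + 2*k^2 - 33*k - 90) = (k^2 - 5*k - 24)/(k^2 - k - 30)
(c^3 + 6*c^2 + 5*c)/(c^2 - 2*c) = (c^2 + 6*c + 5)/(c - 2)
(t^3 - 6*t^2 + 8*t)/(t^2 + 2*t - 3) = t*(t^2 - 6*t + 8)/(t^2 + 2*t - 3)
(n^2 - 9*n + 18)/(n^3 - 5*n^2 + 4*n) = (n^2 - 9*n + 18)/(n*(n^2 - 5*n + 4))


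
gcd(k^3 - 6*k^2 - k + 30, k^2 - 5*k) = k - 5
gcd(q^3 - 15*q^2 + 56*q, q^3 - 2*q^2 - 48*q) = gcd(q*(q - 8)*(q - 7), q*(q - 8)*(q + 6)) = q^2 - 8*q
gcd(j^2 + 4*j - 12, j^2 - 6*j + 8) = j - 2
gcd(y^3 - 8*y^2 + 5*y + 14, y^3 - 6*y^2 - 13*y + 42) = y^2 - 9*y + 14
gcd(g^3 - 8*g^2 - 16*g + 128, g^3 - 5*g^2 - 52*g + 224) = g^2 - 12*g + 32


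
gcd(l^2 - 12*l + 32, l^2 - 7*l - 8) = l - 8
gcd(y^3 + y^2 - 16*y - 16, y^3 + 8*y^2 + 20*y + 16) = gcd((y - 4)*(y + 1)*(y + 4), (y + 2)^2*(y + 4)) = y + 4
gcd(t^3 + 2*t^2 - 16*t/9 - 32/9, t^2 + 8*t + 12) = t + 2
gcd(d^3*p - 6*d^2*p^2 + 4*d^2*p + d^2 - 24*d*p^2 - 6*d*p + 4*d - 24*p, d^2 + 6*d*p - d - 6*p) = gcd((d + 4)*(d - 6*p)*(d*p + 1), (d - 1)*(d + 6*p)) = 1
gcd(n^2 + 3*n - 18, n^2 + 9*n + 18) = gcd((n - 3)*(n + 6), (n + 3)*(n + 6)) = n + 6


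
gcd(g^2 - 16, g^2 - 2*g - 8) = g - 4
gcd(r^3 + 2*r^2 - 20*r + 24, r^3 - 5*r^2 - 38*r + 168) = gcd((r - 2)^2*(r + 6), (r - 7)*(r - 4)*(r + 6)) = r + 6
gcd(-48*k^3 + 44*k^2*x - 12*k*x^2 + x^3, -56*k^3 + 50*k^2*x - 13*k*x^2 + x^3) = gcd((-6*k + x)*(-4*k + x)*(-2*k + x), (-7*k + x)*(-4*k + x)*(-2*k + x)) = 8*k^2 - 6*k*x + x^2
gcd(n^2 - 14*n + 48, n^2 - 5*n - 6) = n - 6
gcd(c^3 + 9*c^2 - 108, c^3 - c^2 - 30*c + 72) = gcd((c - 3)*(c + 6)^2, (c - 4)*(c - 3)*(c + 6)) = c^2 + 3*c - 18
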